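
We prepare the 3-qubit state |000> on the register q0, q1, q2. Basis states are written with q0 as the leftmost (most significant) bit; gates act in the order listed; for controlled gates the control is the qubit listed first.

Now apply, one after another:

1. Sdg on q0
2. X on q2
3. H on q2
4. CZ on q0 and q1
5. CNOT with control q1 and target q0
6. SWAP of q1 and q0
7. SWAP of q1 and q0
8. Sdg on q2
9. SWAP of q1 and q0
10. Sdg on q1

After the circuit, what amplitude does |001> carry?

The final state's coefficient on |001> equals sqrt(2)*I/2. Key observation: the block from step 6 through step 7 cancels to the identity and can be dropped.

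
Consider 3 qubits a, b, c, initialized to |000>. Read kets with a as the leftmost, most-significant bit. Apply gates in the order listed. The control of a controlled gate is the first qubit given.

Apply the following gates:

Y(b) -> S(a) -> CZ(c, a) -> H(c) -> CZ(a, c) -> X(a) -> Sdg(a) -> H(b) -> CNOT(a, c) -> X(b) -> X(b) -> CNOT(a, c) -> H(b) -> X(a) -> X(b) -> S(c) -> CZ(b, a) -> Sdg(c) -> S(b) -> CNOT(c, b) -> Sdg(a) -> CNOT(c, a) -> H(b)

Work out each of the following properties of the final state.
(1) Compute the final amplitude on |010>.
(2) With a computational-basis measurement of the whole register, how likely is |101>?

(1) The final state's coefficient on |010> equals 1/2. Key observation: the block from step 8 through step 13 cancels to the identity and can be dropped.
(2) Outcome |101> occurs with probability 1/4.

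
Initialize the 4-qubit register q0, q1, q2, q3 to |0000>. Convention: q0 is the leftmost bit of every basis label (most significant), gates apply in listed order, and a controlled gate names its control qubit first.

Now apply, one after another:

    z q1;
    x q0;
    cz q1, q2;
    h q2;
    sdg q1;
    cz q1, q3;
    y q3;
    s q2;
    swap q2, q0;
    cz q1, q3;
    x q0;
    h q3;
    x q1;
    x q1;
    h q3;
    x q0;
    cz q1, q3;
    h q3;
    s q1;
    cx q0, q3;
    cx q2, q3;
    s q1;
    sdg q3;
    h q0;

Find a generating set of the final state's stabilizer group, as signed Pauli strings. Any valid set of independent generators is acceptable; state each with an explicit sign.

The final state is stabilized by the group generated by +YIII, +IIIY, +IZII, -IIZI; other independent generating sets are equally valid. Key observation: steps 10-17 multiply out to the identity, so the circuit reduces to the remaining gates.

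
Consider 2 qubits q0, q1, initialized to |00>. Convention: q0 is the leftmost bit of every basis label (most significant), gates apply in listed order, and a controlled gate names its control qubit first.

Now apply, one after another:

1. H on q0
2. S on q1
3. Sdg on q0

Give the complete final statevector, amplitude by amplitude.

After the circuit, the state carries amplitude sqrt(2)/2 on |00>, 0 on |01>, -sqrt(2)*I/2 on |10>, 0 on |11>.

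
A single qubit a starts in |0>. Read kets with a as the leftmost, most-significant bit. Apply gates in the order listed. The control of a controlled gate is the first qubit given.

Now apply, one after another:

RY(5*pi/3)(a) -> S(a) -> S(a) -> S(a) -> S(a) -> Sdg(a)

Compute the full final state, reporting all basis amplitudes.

The final amplitudes are -sqrt(3)/2 on |0>, -I/2 on |1>.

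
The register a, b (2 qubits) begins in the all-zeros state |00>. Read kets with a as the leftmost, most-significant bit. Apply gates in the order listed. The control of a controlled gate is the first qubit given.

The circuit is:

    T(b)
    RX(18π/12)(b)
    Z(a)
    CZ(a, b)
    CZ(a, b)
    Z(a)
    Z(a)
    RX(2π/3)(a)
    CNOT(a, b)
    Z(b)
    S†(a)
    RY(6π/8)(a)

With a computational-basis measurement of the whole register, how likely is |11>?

The probability of measuring |11> is 1/4 - sqrt(2)/16. Key observation: gates 3-6 undo each other exactly, leaving only the rest of the circuit to track.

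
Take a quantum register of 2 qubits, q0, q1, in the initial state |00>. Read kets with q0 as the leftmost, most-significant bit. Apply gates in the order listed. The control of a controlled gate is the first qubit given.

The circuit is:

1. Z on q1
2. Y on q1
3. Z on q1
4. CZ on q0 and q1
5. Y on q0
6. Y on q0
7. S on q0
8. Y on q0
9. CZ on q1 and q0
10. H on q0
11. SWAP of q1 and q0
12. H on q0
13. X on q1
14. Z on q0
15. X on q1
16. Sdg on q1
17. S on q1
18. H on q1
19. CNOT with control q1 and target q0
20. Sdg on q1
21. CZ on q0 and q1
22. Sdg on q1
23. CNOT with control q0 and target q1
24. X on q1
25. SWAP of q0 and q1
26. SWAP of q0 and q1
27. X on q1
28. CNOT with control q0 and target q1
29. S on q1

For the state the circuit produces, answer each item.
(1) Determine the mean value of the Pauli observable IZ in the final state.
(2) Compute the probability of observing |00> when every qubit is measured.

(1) The expectation value of IZ is -1.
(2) The probability of measuring |00> is 0.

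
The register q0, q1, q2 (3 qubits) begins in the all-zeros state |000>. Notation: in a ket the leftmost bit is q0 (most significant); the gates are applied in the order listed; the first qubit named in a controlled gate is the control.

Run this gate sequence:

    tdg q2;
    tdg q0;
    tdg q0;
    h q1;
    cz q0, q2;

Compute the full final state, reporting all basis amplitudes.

The resulting statevector has amplitude sqrt(2)/2 on |000>, sqrt(2)/2 on |010>, and 0 on every other basis state.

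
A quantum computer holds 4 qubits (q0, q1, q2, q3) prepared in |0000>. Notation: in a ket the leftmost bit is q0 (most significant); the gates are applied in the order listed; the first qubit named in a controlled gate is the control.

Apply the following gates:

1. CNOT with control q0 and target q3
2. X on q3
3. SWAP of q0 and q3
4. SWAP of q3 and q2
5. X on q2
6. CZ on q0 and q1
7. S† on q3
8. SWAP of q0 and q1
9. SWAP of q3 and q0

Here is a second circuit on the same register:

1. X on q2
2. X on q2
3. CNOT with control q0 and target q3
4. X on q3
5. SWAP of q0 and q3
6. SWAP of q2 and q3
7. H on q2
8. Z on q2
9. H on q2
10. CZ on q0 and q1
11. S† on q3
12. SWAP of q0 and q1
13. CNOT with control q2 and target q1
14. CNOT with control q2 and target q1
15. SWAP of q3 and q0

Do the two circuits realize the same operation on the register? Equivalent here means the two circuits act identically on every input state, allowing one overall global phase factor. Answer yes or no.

Yes: on every input state the two circuits agree up to one overall phase factor.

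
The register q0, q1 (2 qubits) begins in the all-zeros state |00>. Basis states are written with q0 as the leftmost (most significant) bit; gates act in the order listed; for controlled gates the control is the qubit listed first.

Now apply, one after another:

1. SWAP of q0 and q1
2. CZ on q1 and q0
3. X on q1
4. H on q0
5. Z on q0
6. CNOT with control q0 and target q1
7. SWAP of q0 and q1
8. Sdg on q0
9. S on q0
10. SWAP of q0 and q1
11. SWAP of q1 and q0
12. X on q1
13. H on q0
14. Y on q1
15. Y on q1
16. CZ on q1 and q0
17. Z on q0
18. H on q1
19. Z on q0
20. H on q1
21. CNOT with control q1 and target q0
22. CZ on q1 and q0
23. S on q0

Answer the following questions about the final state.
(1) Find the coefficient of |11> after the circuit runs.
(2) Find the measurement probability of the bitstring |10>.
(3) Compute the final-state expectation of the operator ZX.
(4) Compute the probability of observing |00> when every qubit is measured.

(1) The amplitude on |11> is -I/2.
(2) Outcome |10> occurs with probability 1/4.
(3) In the final state, ZX has expectation -1.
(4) The probability of measuring |00> is 1/4.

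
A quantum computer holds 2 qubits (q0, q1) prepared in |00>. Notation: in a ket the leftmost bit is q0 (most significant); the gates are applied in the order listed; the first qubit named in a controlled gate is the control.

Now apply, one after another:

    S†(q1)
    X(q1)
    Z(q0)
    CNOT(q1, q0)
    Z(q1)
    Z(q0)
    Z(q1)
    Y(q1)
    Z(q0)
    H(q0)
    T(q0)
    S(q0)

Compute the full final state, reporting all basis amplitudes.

The resulting statevector has amplitude -sqrt(2)*I/2 on |00>, 0 on |01>, -sqrt(2)*exp(I*pi/4)/2 on |10>, 0 on |11>.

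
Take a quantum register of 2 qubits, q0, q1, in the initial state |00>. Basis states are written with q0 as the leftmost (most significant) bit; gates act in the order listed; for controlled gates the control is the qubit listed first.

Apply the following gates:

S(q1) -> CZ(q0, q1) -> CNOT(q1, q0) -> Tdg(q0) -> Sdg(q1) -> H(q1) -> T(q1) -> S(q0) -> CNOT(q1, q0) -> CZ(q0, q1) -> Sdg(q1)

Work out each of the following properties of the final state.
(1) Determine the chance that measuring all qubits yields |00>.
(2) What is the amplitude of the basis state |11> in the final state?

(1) The probability of measuring |00> is 1/2.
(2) |11> carries amplitude sqrt(2)*exp(3*I*pi/4)/2 in the final state.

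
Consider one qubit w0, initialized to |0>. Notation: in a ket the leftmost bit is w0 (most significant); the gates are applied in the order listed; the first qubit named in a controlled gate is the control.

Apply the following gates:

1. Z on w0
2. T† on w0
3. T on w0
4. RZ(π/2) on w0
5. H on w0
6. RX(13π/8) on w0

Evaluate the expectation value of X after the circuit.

In the final state, X has expectation 1.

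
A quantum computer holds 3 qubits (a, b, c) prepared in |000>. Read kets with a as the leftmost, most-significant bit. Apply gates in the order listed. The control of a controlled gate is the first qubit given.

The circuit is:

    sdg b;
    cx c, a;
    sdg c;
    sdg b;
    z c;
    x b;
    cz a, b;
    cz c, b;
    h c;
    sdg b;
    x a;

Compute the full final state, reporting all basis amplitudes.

After the circuit, the state carries amplitude -sqrt(2)*I/2 on |110>, -sqrt(2)*I/2 on |111>, and 0 on every other basis state.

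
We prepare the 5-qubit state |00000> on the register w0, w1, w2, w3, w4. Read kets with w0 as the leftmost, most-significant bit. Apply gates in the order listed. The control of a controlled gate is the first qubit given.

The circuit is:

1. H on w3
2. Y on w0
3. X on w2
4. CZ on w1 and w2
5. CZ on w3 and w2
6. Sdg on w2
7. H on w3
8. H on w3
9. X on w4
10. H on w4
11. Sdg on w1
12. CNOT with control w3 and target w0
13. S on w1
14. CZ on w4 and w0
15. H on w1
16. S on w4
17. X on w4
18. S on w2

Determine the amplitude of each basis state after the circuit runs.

The final amplitudes are -sqrt(2)/4 on |00110>, -sqrt(2)*I/4 on |00111>, -sqrt(2)/4 on |01110>, -sqrt(2)*I/4 on |01111>, -sqrt(2)/4 on |10100>, sqrt(2)*I/4 on |10101>, -sqrt(2)/4 on |11100>, sqrt(2)*I/4 on |11101>, and 0 on every other basis state. Key observation: the block from step 7 through step 8 cancels to the identity and can be dropped.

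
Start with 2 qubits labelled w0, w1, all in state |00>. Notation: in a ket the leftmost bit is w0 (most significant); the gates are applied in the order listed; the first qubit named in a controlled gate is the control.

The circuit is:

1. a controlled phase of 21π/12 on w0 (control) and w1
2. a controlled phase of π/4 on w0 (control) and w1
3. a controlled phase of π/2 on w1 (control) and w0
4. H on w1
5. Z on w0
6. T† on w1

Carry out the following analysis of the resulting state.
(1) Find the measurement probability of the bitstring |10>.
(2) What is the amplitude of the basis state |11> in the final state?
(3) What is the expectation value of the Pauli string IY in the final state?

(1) Outcome |10> occurs with probability 0.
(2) |11> carries amplitude 0 in the final state.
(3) The expectation value of IY is -sqrt(2)/2.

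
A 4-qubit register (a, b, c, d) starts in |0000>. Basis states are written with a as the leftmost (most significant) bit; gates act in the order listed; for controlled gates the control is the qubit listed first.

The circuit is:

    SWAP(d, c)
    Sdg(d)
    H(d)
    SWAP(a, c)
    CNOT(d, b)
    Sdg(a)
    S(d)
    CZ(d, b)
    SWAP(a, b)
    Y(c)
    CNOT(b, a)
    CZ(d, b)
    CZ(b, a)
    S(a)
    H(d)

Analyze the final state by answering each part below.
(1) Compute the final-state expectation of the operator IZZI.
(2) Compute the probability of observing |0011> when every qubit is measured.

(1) In the final state, IZZI has expectation -1.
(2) The probability of measuring |0011> is 1/4.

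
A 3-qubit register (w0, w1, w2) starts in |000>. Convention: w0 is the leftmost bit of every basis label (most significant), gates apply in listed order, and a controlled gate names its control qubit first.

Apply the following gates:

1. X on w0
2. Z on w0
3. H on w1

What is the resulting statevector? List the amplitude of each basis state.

The final amplitudes are -sqrt(2)/2 on |100>, -sqrt(2)/2 on |110>, and 0 on every other basis state.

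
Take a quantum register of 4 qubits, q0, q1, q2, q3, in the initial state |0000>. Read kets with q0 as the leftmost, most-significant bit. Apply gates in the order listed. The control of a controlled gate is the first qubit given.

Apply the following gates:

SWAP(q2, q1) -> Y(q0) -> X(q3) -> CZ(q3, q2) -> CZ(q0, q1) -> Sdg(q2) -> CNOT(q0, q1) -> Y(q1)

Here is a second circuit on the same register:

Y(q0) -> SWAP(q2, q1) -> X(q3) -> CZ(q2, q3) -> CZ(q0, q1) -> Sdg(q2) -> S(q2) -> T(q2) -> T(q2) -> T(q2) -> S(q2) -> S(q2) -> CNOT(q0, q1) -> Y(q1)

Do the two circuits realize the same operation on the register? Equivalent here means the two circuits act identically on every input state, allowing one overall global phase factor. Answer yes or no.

No — the two circuits implement different unitaries, even allowing a global phase.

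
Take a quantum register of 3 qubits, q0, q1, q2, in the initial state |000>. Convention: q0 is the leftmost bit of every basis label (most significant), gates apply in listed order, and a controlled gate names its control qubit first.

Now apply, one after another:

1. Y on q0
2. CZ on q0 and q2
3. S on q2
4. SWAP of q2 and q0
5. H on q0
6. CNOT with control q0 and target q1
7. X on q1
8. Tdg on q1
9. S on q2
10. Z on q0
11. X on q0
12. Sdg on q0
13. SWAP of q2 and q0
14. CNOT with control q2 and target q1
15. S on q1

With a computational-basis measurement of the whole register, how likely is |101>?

A full measurement returns |101> with probability 1/2.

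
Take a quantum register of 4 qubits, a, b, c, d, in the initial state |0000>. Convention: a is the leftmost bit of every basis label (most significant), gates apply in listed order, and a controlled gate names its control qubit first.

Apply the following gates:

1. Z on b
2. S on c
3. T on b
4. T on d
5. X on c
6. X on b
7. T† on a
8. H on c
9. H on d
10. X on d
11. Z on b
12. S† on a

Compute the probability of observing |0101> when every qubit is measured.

A full measurement returns |0101> with probability 1/4.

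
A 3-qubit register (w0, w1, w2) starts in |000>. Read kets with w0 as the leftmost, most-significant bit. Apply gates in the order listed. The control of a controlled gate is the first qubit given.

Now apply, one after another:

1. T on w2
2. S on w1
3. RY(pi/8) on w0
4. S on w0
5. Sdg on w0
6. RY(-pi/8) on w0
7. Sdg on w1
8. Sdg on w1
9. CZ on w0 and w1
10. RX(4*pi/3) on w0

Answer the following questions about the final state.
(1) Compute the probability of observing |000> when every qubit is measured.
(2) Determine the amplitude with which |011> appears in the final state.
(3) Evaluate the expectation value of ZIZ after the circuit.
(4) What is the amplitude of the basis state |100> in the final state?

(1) The probability of measuring |000> is 1/4. Key observation: steps 2-7 multiply out to the identity, so the circuit reduces to the remaining gates.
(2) |011> carries amplitude 0 in the final state.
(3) In the final state, ZIZ has expectation -1/2.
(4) |100> carries amplitude -sqrt(3)*I/2 in the final state.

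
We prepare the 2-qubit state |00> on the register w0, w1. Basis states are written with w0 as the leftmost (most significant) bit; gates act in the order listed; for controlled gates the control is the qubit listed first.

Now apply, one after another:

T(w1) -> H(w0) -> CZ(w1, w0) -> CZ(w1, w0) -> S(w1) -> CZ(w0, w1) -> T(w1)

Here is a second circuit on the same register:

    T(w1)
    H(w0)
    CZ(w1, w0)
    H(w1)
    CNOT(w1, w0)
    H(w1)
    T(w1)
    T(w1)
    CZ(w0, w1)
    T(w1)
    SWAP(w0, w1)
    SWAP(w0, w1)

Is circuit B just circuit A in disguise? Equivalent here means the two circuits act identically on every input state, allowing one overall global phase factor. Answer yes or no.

No, they are not equivalent — no single phase factor reconciles the two unitaries.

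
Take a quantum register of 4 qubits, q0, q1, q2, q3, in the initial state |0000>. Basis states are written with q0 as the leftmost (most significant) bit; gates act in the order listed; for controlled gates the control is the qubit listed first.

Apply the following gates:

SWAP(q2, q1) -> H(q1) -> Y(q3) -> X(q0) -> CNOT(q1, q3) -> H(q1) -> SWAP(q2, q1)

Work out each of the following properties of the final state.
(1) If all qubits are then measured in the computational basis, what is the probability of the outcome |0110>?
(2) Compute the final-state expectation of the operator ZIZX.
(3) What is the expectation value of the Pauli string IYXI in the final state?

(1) Outcome |0110> occurs with probability 0.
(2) The observable ZIZX averages to -1.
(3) The observable IYXI averages to 0.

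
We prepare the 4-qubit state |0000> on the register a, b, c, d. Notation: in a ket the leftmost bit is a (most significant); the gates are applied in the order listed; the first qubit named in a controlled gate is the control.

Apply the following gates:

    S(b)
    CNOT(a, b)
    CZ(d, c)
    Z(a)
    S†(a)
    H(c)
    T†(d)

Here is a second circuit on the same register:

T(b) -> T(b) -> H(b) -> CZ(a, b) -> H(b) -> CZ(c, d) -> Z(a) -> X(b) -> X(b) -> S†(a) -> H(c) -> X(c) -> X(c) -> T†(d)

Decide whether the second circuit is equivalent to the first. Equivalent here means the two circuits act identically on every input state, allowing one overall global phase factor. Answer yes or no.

Yes, they are equivalent — the unitaries differ by at most a global phase.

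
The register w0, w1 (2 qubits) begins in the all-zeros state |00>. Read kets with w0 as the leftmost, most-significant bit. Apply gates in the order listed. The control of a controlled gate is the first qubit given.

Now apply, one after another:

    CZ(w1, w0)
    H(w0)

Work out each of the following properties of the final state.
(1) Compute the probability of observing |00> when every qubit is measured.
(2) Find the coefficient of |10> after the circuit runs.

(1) The probability of measuring |00> is 1/2.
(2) |10> carries amplitude sqrt(2)/2 in the final state.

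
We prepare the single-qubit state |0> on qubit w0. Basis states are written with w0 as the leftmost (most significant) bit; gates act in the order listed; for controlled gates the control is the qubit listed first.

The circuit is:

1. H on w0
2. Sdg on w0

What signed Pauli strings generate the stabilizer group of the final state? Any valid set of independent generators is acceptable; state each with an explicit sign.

The stabilizer group can be generated by -Y, among other valid generating sets.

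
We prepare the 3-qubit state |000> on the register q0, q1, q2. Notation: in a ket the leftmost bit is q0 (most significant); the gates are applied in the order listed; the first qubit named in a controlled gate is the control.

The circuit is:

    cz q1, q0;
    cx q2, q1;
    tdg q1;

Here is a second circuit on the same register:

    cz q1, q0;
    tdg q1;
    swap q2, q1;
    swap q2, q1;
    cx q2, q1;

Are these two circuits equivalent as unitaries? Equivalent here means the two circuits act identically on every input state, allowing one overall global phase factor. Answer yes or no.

No — the two circuits implement different unitaries, even allowing a global phase.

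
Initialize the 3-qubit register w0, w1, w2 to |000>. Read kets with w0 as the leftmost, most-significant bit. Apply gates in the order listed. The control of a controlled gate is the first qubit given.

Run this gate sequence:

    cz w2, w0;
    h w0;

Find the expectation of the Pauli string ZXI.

In the final state, ZXI has expectation 0.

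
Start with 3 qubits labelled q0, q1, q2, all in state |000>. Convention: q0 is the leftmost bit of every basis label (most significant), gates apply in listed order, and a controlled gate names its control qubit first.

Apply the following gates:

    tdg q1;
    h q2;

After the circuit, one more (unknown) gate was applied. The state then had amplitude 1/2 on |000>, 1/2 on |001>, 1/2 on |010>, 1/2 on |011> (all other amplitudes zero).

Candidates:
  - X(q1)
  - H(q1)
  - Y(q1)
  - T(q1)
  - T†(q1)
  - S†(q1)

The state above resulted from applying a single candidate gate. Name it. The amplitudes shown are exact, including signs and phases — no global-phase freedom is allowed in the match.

The unique candidate consistent with the amplitudes is H(q1).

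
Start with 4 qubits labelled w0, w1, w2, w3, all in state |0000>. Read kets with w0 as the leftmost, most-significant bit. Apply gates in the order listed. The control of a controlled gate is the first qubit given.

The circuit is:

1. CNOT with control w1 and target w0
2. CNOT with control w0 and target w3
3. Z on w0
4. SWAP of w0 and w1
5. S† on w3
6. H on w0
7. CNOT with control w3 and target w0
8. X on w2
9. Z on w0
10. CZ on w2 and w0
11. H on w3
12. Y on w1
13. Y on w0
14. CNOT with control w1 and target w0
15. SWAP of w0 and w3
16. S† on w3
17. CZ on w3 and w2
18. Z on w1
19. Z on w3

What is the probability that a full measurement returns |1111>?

A full measurement returns |1111> with probability 1/4.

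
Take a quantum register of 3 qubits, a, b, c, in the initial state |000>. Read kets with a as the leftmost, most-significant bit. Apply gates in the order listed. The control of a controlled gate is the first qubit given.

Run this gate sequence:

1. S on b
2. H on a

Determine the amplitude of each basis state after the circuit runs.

The final amplitudes are sqrt(2)/2 on |000>, sqrt(2)/2 on |100>, and 0 on every other basis state.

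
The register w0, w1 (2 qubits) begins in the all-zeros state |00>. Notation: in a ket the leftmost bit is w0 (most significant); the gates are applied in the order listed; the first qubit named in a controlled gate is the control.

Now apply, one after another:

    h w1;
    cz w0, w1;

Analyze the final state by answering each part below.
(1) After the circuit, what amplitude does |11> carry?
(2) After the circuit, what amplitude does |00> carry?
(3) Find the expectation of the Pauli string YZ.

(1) The amplitude on |11> is 0.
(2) The amplitude on |00> is sqrt(2)/2.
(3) In the final state, YZ has expectation 0.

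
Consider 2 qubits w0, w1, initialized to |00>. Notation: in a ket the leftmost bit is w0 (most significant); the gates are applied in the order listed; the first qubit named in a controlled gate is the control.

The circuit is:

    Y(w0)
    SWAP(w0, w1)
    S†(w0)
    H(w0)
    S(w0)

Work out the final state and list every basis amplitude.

After the circuit, the state carries amplitude 0 on |00>, sqrt(2)*I/2 on |01>, 0 on |10>, -sqrt(2)/2 on |11>.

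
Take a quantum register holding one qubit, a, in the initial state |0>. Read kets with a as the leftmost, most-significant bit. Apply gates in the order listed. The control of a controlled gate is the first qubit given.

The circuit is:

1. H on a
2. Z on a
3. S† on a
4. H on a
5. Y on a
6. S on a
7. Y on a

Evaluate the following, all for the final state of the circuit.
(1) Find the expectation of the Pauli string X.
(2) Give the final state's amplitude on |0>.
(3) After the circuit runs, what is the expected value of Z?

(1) The expectation value of X is -1.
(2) |0> carries amplitude -1/2 + I/2 in the final state.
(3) The expectation value of Z is 0.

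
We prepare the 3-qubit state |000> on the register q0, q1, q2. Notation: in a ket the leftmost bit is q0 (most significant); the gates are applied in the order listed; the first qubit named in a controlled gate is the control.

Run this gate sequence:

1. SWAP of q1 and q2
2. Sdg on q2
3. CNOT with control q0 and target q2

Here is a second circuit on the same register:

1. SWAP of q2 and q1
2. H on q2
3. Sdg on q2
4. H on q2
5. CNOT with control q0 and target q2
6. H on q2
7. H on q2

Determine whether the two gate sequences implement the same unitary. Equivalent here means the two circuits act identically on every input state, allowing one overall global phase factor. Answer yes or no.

No: there is an input state on which the two circuits produce genuinely different outputs (not merely differing by a phase).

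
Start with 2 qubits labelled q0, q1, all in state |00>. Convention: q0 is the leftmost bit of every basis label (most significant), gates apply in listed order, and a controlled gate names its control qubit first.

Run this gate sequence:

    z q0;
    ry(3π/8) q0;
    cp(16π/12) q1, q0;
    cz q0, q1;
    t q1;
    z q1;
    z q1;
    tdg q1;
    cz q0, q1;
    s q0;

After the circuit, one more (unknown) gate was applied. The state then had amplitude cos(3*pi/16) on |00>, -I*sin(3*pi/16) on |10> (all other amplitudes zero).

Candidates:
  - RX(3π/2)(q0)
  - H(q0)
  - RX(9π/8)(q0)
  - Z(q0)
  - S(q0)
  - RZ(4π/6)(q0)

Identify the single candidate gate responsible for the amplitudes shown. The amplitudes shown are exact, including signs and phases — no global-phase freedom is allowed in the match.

It was Z(q0) that produced the state shown. Key observation: the block from step 4 through step 9 cancels to the identity and can be dropped.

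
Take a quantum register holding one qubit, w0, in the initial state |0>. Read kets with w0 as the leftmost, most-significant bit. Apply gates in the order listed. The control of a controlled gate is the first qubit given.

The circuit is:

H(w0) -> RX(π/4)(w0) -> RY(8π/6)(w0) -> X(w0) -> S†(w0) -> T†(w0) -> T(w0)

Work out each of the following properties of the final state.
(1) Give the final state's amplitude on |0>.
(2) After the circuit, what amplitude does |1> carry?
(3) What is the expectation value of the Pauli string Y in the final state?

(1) The final state's coefficient on |0> equals -sqrt(2*sqrt(2) + 4)/8 + sqrt(6*sqrt(2) + 12)/8 - I*sqrt(12 - 6*sqrt(2))/8 + I*sqrt(4 - 2*sqrt(2))/8.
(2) The final state's coefficient on |1> equals sqrt(4 - 2*sqrt(2))/8 + sqrt(12 - 6*sqrt(2))/8 + I*sqrt(2*sqrt(2) + 4)/8 + I*sqrt(6*sqrt(2) + 12)/8.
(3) In the final state, Y has expectation 1/2.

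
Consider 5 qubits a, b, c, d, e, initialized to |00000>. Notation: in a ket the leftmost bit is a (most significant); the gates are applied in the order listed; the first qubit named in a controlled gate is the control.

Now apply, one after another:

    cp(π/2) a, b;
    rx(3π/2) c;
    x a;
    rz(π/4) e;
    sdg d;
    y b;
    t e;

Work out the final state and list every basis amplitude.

The final amplitudes are -sqrt(2)*exp(3*I*pi/8)/2 on |11000>, -sqrt(2)*exp(7*I*pi/8)/2 on |11100>, and 0 on every other basis state.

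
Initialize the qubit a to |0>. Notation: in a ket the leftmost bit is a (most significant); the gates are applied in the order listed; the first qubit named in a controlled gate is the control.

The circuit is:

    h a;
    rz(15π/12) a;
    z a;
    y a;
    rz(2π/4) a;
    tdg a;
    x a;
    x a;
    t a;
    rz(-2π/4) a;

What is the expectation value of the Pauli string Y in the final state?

The expectation value of Y is sqrt(2)/2. Key observation: steps 5-10 multiply out to the identity, so the circuit reduces to the remaining gates.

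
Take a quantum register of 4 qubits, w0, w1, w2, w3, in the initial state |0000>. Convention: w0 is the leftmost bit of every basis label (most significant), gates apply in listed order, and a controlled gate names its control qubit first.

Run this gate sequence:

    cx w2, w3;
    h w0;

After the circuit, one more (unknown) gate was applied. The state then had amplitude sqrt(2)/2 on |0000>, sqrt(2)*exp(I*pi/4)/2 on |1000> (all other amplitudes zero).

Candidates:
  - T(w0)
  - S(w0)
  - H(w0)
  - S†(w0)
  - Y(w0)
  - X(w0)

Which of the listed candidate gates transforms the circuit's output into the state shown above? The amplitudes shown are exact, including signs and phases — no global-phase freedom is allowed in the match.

It was T(w0) that produced the state shown.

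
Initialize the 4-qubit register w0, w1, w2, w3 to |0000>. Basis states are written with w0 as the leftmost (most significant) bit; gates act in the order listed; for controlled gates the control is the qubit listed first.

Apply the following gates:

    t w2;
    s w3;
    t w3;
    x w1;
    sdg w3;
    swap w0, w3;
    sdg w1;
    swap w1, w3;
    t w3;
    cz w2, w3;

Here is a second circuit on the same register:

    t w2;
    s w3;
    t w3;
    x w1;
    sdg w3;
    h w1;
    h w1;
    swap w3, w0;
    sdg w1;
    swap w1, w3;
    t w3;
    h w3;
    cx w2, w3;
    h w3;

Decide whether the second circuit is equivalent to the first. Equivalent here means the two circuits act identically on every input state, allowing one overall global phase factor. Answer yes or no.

Yes: on every input state the two circuits agree up to one overall phase factor.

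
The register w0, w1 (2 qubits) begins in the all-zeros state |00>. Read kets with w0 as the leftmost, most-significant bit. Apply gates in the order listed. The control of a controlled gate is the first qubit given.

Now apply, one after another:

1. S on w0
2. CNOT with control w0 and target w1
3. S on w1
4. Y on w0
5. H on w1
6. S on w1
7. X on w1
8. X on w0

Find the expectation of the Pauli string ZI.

In the final state, ZI has expectation 1.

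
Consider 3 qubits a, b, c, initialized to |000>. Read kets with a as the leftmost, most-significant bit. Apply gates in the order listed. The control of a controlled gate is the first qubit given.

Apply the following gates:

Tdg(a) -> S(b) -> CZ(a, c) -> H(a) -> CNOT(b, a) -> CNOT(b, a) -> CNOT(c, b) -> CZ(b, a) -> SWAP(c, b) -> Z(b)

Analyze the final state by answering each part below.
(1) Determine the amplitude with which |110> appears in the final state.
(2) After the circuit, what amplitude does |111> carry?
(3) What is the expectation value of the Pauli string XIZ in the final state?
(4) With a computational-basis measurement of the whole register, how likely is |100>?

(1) The final state's coefficient on |110> equals 0. Key observation: gates 5-6 undo each other exactly, leaving only the rest of the circuit to track.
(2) The amplitude on |111> is 0.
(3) The observable XIZ averages to 1.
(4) The probability of measuring |100> is 1/2.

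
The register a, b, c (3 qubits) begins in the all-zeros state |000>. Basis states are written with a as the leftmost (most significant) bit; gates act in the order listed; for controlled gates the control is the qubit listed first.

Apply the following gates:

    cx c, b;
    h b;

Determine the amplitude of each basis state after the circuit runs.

After the circuit, the state carries amplitude sqrt(2)/2 on |000>, sqrt(2)/2 on |010>, and 0 on every other basis state.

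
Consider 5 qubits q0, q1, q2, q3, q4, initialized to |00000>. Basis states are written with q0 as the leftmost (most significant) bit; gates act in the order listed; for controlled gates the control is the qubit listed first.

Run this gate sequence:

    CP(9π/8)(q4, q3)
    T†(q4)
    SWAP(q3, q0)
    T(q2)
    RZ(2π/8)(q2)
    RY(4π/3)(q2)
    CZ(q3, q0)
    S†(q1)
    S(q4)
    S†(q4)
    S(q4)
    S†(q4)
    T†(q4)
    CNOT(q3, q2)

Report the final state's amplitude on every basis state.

The resulting statevector has amplitude exp(7*I*pi/8)/2 on |00000>, -sqrt(3)*exp(7*I*pi/8)/2 on |00100>, and 0 on every other basis state. Key observation: steps 9-12 multiply out to the identity, so the circuit reduces to the remaining gates.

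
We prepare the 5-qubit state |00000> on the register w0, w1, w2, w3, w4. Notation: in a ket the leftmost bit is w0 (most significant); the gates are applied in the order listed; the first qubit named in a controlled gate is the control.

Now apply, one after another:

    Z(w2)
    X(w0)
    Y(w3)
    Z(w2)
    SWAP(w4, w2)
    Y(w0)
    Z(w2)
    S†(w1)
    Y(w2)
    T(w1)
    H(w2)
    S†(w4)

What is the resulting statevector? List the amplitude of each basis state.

The final amplitudes are sqrt(2)*I/2 on |00010>, -sqrt(2)*I/2 on |00110>, and 0 on every other basis state.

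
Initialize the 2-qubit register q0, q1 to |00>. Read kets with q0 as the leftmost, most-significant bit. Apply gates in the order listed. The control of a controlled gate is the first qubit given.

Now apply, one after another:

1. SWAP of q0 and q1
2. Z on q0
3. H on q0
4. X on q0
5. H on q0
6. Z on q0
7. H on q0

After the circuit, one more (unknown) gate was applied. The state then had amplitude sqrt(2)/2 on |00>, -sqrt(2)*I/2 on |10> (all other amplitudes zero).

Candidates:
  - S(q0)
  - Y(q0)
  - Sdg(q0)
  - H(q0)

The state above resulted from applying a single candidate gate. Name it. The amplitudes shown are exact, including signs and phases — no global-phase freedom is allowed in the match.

It was Sdg(q0) that produced the state shown. Key observation: the block from step 3 through step 6 cancels to the identity and can be dropped.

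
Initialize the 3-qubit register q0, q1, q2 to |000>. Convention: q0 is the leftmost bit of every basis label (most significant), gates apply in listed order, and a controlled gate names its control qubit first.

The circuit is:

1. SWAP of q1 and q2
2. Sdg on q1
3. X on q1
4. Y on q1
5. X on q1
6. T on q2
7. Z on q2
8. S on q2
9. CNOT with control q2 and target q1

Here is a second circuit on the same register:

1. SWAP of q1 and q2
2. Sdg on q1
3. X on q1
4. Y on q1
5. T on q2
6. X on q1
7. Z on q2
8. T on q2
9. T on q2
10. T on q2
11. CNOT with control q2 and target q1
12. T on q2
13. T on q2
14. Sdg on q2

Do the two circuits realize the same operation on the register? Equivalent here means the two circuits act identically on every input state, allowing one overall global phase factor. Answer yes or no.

No — the two circuits implement different unitaries, even allowing a global phase.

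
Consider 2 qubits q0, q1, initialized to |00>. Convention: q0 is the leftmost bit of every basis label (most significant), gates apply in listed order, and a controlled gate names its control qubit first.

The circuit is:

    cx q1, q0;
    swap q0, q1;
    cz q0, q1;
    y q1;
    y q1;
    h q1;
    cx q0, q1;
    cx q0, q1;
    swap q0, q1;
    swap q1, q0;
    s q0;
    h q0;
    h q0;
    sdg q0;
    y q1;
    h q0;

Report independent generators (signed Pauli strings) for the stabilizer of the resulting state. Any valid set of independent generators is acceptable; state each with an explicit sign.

The stabilizer group can be generated by +XI, -IX, among other valid generating sets.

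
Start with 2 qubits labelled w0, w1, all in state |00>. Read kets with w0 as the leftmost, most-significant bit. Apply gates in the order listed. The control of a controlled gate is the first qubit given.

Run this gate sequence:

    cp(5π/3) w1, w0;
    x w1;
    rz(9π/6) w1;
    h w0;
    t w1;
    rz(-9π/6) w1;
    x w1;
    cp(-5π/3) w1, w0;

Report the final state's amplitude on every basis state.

The final amplitudes are sqrt(2)*exp(I*pi/4)/2 on |00>, 0 on |01>, sqrt(2)*exp(I*pi/4)/2 on |10>, 0 on |11>.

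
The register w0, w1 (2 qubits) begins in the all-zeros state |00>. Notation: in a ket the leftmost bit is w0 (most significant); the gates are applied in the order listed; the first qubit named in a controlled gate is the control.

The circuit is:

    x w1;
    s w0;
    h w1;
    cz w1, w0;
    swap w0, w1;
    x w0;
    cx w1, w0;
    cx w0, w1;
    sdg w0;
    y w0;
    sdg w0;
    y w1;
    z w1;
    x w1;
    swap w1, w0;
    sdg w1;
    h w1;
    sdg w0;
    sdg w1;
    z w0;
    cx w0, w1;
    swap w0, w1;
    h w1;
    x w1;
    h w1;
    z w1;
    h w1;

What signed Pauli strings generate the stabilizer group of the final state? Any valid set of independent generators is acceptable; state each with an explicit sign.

One valid set of independent stabilizer generators is +YI, -IY (any independent generating set of the same group is equally correct). Key observation: gates 23-26 undo each other exactly, leaving only the rest of the circuit to track.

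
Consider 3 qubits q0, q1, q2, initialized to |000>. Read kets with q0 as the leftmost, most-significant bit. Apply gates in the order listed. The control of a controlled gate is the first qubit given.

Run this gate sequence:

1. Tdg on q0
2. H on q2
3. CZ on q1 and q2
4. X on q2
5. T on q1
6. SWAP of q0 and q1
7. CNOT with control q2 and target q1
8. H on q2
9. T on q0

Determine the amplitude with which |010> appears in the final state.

The amplitude on |010> is 1/2.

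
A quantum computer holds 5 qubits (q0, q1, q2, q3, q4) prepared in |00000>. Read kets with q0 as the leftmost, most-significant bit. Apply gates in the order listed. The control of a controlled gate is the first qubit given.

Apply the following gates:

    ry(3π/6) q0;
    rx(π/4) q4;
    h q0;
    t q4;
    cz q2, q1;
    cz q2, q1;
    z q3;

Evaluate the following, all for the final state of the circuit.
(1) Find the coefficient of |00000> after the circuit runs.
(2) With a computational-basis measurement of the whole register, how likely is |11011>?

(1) The amplitude on |00000> is sqrt(sqrt(2) + 2)/2. Key observation: gates 5-6 undo each other exactly, leaving only the rest of the circuit to track.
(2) Outcome |11011> occurs with probability 0.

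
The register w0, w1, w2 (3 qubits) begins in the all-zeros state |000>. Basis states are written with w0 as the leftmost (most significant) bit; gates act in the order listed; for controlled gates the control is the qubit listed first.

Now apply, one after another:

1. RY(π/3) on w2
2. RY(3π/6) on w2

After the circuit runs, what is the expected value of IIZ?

In the final state, IIZ has expectation -sqrt(3)/2.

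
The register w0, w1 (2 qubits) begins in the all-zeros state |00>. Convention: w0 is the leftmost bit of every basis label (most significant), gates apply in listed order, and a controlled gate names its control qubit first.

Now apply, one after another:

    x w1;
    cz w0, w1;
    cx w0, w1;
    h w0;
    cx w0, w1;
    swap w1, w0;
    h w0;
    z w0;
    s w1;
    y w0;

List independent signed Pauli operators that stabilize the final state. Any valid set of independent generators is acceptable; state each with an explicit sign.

The final state is stabilized by the group generated by -XZ, -ZY; other independent generating sets are equally valid.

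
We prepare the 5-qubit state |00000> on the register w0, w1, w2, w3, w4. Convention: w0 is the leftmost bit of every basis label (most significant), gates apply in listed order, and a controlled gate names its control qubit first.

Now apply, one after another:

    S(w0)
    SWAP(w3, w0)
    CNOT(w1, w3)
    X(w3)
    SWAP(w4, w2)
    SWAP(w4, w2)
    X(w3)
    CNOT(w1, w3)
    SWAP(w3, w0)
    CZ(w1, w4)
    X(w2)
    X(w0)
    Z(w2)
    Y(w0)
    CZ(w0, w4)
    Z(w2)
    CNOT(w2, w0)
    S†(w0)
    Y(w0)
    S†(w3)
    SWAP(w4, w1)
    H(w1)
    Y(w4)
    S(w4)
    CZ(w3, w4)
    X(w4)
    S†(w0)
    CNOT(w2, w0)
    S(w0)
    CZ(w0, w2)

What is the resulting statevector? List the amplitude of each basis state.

The final amplitudes are -sqrt(2)/2 on |10100>, -sqrt(2)/2 on |11100>, and 0 on every other basis state. Key observation: steps 2-9 multiply out to the identity, so the circuit reduces to the remaining gates.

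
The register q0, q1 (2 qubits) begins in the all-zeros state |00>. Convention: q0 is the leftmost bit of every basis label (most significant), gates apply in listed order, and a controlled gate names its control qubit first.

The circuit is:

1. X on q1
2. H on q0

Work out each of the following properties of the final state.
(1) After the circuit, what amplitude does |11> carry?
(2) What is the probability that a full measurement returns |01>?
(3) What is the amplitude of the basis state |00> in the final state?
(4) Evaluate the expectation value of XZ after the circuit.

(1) The final state's coefficient on |11> equals sqrt(2)/2.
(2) A full measurement returns |01> with probability 1/2.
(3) The final state's coefficient on |00> equals 0.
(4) The observable XZ averages to -1.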